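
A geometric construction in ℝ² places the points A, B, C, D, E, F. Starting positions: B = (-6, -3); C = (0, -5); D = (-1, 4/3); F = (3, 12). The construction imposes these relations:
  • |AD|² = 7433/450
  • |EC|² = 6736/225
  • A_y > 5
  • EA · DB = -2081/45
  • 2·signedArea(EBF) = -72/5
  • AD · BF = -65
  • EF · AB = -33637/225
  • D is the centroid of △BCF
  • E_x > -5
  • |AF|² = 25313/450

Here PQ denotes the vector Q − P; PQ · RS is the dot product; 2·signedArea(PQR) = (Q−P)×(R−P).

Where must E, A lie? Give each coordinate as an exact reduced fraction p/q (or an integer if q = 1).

1. E_x = -4  [line -15·x + 9·y + -243/5 = 0 ∩ |EC|² = 6736/225]
2. E_y = -19/15  [line -15·x + 9·y + -243/5 = 0 ∩ |EC|² = 6736/225]
   → E = (-4, -19/15)
3. A_x = -1/2  [EA · DB = -2081/45 ∩ AD · BF = -65]
4. A_y = 161/30  [EA · DB = -2081/45 ∩ AD · BF = -65]
   → A = (-1/2, 161/30)

A = (-1/2, 161/30)
E = (-4, -19/15)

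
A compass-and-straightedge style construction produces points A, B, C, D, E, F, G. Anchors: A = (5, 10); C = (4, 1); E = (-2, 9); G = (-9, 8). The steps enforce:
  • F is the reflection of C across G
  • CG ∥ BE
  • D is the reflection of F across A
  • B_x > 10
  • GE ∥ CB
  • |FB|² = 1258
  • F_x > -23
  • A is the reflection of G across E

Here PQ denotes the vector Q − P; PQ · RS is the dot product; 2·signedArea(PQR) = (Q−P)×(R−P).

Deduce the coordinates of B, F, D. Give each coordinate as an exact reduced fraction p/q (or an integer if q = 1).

B = (11, 2)
D = (32, 5)
F = (-22, 15)

1. B_x = 11  [CG ∥ BE ∩ GE ∥ CB]
2. B_y = 2  [CG ∥ BE ∩ GE ∥ CB]
   → B = (11, 2)
3. F_x = -22  [F is the reflection of C across G]
4. F_y = 15  [F is the reflection of C across G]
   → F = (-22, 15)
5. D_x = 32  [D is the reflection of F across A]
6. D_y = 5  [D is the reflection of F across A]
   → D = (32, 5)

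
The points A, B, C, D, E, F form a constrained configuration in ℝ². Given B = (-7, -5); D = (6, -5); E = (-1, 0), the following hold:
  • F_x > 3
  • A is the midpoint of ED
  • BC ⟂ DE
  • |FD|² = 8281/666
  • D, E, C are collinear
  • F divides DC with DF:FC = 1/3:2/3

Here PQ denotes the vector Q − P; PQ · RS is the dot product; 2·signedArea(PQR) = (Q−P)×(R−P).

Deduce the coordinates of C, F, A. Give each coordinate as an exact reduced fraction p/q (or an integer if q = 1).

1. C_x = -193/74  [D, E, C are collinear ∩ BC ⟂ DE]
2. C_y = 85/74  [D, E, C are collinear ∩ BC ⟂ DE]
   → C = (-193/74, 85/74)
3. F_x = 695/222  [F divides DC with DF:FC = 1/3:2/3]
4. F_y = -655/222  [F divides DC with DF:FC = 1/3:2/3]
   → F = (695/222, -655/222)
5. A_x = 5/2  [A is the midpoint of ED]
6. A_y = -5/2  [A is the midpoint of ED]
   → A = (5/2, -5/2)

A = (5/2, -5/2)
C = (-193/74, 85/74)
F = (695/222, -655/222)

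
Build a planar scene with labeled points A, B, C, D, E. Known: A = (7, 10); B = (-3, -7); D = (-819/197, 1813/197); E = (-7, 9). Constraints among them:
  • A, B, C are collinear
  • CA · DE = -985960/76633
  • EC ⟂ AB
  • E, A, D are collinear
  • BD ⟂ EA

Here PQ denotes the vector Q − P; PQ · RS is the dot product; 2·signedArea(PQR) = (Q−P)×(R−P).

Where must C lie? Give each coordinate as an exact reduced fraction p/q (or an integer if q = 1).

C = (1153/389, 1221/389)

1. C_x = 1153/389  [A, B, C are collinear ∩ EC ⟂ AB]
2. C_y = 1221/389  [A, B, C are collinear ∩ EC ⟂ AB]
   → C = (1153/389, 1221/389)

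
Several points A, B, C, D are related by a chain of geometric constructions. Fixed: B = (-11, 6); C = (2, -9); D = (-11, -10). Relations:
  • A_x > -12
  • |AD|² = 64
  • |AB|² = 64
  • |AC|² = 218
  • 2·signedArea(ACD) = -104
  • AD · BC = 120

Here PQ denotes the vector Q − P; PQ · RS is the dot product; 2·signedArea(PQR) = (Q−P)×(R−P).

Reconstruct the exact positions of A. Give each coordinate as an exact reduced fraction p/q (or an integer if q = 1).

A = (-11, -2)

1. A_x = -11  [AD · BC = 120 ∩ 2·signedArea(ACD) = -104]
2. A_y = -2  [AD · BC = 120 ∩ 2·signedArea(ACD) = -104]
   → A = (-11, -2)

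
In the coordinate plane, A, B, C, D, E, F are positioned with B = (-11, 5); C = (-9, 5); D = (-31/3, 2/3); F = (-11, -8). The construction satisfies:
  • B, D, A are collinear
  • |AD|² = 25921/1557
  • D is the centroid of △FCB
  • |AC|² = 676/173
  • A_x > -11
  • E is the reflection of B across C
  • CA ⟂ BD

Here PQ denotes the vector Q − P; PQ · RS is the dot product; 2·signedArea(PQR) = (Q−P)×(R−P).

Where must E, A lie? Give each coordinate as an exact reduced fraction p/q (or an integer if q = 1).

A = (-1895/173, 813/173)
E = (-7, 5)

1. E_x = -7  [E is the reflection of B across C]
2. E_y = 5  [E is the reflection of B across C]
   → E = (-7, 5)
3. A_x = -1895/173  [B, D, A are collinear ∩ CA ⟂ BD]
4. A_y = 813/173  [B, D, A are collinear ∩ CA ⟂ BD]
   → A = (-1895/173, 813/173)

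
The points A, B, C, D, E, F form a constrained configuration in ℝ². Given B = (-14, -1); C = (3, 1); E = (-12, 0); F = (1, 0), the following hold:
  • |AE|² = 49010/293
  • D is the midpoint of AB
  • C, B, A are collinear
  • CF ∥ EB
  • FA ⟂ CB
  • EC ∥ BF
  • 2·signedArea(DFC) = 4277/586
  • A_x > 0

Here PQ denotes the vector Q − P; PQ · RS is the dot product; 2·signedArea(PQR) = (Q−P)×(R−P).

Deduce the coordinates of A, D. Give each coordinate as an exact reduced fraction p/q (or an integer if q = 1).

A = (267/293, 221/293)
D = (-3835/586, -36/293)

1. A_x = 267/293  [C, B, A are collinear ∩ FA ⟂ CB]
2. A_y = 221/293  [C, B, A are collinear ∩ FA ⟂ CB]
   → A = (267/293, 221/293)
3. D_x = -3835/586  [D is the midpoint of AB]
4. D_y = -36/293  [D is the midpoint of AB]
   → D = (-3835/586, -36/293)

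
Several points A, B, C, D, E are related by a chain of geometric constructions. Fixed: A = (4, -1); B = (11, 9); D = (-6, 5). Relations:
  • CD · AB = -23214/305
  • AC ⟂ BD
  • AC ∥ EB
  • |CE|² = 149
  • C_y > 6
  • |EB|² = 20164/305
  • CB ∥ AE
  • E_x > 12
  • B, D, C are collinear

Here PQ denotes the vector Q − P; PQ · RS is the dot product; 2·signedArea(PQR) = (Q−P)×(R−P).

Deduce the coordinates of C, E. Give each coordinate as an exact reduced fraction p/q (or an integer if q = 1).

1. C_x = 652/305  [B, D, C are collinear ∩ AC ⟂ BD]
2. C_y = 2109/305  [B, D, C are collinear ∩ AC ⟂ BD]
   → C = (652/305, 2109/305)
3. E_x = 3923/305  [AC ∥ EB ∩ CB ∥ AE]
4. E_y = 331/305  [AC ∥ EB ∩ CB ∥ AE]
   → E = (3923/305, 331/305)

C = (652/305, 2109/305)
E = (3923/305, 331/305)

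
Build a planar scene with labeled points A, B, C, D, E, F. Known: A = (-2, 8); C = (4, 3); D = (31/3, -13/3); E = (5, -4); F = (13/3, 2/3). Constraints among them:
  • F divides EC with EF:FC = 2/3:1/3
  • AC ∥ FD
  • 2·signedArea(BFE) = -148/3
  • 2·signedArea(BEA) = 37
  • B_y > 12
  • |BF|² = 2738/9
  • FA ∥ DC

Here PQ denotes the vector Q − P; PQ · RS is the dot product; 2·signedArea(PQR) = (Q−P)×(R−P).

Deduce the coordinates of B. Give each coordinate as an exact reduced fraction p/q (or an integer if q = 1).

B = (-8, 13)

1. B_x = -8  [2·signedArea(BFE) = -148/3 ∩ 2·signedArea(BEA) = 37]
2. B_y = 13  [2·signedArea(BFE) = -148/3 ∩ 2·signedArea(BEA) = 37]
   → B = (-8, 13)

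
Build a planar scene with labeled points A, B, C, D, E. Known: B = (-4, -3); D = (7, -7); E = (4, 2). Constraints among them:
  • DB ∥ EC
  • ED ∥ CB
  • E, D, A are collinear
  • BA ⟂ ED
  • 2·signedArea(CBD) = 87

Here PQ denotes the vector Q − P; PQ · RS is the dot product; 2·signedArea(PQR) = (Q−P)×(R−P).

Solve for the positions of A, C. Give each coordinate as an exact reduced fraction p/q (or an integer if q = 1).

A = (47/10, -1/10)
C = (-7, 6)

1. A_x = 47/10  [E, D, A are collinear ∩ BA ⟂ ED]
2. A_y = -1/10  [E, D, A are collinear ∩ BA ⟂ ED]
   → A = (47/10, -1/10)
3. C_x = -7  [ED ∥ CB ∩ DB ∥ EC]
4. C_y = 6  [ED ∥ CB ∩ DB ∥ EC]
   → C = (-7, 6)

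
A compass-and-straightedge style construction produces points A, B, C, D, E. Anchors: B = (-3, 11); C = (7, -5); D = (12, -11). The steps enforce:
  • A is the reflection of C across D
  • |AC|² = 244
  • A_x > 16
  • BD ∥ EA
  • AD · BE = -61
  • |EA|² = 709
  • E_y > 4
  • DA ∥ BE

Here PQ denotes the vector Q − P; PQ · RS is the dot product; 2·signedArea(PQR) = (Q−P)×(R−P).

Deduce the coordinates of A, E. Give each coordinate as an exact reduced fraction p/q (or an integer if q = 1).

1. A_x = 17  [A is the reflection of C across D]
2. A_y = -17  [A is the reflection of C across D]
   → A = (17, -17)
3. E_x = 2  [BD ∥ EA ∩ DA ∥ BE]
4. E_y = 5  [BD ∥ EA ∩ DA ∥ BE]
   → E = (2, 5)

A = (17, -17)
E = (2, 5)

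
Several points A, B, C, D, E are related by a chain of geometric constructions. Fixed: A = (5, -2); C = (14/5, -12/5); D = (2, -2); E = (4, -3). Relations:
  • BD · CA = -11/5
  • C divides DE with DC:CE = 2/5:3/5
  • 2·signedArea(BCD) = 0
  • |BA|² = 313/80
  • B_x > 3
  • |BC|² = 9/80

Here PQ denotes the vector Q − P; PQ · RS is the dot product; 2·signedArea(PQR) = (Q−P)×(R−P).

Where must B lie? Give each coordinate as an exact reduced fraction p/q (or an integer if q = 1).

B = (31/10, -51/20)

1. B_x = 31/10  [2·signedArea(BCD) = 0 ∩ BD · CA = -11/5]
2. B_y = -51/20  [2·signedArea(BCD) = 0 ∩ BD · CA = -11/5]
   → B = (31/10, -51/20)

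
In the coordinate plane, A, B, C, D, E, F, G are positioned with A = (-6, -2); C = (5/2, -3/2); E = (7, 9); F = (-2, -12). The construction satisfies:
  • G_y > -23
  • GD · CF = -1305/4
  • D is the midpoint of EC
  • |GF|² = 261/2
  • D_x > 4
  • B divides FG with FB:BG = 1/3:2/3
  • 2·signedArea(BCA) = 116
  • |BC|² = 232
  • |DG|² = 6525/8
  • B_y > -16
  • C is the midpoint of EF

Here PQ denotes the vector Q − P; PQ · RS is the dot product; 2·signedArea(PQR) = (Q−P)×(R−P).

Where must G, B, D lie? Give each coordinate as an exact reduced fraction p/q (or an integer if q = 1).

1. D_x = 19/4  [D is the midpoint of EC]
2. D_y = 15/4  [D is the midpoint of EC]
   → D = (19/4, 15/4)
3. G_x = -13/2  [line 9/2·x + 21/2·y + 531/2 = 0 ∩ |GF|² = 261/2]
4. G_y = -45/2  [line 9/2·x + 21/2·y + 531/2 = 0 ∩ |GF|² = 261/2]
   → G = (-13/2, -45/2)
5. B_x = -7/2  [B divides FG with FB:BG = 1/3:2/3]
6. B_y = -31/2  [B divides FG with FB:BG = 1/3:2/3]
   → B = (-7/2, -31/2)

B = (-7/2, -31/2)
D = (19/4, 15/4)
G = (-13/2, -45/2)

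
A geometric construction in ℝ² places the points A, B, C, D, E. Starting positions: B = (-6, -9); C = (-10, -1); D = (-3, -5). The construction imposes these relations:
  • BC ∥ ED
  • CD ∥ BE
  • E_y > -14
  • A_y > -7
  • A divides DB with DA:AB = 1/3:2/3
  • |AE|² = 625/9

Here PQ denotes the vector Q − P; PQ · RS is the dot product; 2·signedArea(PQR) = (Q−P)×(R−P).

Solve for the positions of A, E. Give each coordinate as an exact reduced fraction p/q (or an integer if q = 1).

A = (-4, -19/3)
E = (1, -13)

1. A_x = -4  [A divides DB with DA:AB = 1/3:2/3]
2. A_y = -19/3  [A divides DB with DA:AB = 1/3:2/3]
   → A = (-4, -19/3)
3. E_x = 1  [BC ∥ ED ∩ CD ∥ BE]
4. E_y = -13  [BC ∥ ED ∩ CD ∥ BE]
   → E = (1, -13)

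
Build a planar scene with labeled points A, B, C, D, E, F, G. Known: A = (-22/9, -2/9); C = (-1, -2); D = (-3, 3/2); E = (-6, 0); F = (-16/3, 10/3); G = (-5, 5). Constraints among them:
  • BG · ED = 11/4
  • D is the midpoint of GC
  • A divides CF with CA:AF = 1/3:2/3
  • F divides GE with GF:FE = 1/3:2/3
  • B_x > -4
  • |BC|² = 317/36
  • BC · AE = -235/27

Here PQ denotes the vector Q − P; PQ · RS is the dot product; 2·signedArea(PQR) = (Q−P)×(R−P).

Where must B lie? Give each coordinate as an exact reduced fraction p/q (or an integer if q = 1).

1. B_x = -10/3  [BG · ED = 11/4 ∩ BC · AE = -235/27]
2. B_y = -1/6  [BG · ED = 11/4 ∩ BC · AE = -235/27]
   → B = (-10/3, -1/6)

B = (-10/3, -1/6)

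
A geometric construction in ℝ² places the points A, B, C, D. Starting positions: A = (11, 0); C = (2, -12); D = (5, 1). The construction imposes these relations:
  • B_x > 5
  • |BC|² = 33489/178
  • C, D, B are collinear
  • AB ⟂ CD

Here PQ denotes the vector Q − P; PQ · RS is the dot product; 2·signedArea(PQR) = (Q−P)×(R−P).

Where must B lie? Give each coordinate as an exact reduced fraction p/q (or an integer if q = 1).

1. B_x = 905/178  [C, D, B are collinear ∩ AB ⟂ CD]
2. B_y = 243/178  [C, D, B are collinear ∩ AB ⟂ CD]
   → B = (905/178, 243/178)

B = (905/178, 243/178)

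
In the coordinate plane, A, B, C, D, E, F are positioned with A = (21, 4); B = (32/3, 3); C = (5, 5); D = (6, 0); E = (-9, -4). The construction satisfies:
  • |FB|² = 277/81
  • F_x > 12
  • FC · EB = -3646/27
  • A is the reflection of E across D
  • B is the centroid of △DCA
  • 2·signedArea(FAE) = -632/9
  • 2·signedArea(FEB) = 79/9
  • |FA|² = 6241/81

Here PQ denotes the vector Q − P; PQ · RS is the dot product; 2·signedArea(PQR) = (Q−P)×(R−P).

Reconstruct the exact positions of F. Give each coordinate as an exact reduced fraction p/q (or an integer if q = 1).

1. F_x = 110/9  [2·signedArea(FEB) = 79/9 ∩ FC · EB = -3646/27]
2. F_y = 4  [2·signedArea(FEB) = 79/9 ∩ FC · EB = -3646/27]
   → F = (110/9, 4)

F = (110/9, 4)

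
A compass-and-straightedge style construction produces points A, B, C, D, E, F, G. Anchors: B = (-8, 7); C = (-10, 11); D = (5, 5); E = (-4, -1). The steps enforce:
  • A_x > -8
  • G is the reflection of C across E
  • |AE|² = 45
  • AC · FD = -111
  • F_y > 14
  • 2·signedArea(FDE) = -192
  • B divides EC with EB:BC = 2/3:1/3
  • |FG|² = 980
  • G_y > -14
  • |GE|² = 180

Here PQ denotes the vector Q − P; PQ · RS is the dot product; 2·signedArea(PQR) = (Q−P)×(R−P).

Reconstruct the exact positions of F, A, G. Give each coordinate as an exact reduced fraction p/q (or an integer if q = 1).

A = (-7, 5)
F = (-12, 15)
G = (2, -13)

1. G_x = 2  [G is the reflection of C across E]
2. G_y = -13  [G is the reflection of C across E]
   → G = (2, -13)
3. F_x = -12  [line 6·x + -9·y + 207 = 0 ∩ |FG|² = 980]
4. F_y = 15  [line 6·x + -9·y + 207 = 0 ∩ |FG|² = 980]
   → F = (-12, 15)
5. A_x = -7  [line -17·x + 10·y + -169 = 0 ∩ |AE|² = 45]
6. A_y = 5  [line -17·x + 10·y + -169 = 0 ∩ |AE|² = 45]
   → A = (-7, 5)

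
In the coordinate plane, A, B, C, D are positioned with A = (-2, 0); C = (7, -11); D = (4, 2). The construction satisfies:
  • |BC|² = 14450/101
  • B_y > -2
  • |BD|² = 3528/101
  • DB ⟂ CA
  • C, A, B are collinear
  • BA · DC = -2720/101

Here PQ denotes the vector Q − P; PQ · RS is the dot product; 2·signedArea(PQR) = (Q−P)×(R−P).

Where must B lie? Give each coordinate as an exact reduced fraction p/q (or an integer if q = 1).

B = (-58/101, -176/101)

1. B_x = -58/101  [C, A, B are collinear ∩ DB ⟂ CA]
2. B_y = -176/101  [C, A, B are collinear ∩ DB ⟂ CA]
   → B = (-58/101, -176/101)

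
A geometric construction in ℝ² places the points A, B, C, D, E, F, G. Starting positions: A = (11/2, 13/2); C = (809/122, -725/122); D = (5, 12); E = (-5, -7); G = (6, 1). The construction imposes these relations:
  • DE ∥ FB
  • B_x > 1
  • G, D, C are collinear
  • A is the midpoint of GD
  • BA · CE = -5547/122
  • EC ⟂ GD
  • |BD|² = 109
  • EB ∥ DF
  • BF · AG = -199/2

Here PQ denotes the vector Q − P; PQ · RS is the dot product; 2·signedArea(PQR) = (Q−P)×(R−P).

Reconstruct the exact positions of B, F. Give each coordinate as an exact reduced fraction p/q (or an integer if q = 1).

B = (2, 2)
F = (12, 21)

1. B_x = 2  [line 1419/122·x + 129/122·y + -1548/61 = 0 ∩ |BD|² = 109]
2. B_y = 2  [line 1419/122·x + 129/122·y + -1548/61 = 0 ∩ |BD|² = 109]
   → B = (2, 2)
3. F_x = 12  [DE ∥ FB ∩ EB ∥ DF]
4. F_y = 21  [DE ∥ FB ∩ EB ∥ DF]
   → F = (12, 21)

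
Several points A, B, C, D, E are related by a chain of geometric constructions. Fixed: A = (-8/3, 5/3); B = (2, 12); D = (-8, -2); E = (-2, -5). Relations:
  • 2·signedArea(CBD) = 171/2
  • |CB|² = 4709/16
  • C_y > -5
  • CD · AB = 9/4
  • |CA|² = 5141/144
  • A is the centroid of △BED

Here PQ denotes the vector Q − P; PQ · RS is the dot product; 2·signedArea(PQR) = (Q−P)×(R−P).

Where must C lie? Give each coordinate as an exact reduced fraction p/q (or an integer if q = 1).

1. C_x = -7/2  [CD · AB = 9/4 ∩ 2·signedArea(CBD) = 171/2]
2. C_y = -17/4  [CD · AB = 9/4 ∩ 2·signedArea(CBD) = 171/2]
   → C = (-7/2, -17/4)

C = (-7/2, -17/4)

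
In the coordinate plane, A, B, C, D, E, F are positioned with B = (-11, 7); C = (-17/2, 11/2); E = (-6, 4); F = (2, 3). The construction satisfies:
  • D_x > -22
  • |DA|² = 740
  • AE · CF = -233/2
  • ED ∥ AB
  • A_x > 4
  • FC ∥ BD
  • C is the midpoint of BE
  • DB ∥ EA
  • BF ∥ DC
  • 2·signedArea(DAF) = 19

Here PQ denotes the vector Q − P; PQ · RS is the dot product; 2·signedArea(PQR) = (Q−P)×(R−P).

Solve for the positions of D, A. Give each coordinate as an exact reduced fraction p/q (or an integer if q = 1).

1. D_x = -43/2  [BF ∥ DC ∩ FC ∥ BD]
2. D_y = 19/2  [BF ∥ DC ∩ FC ∥ BD]
   → D = (-43/2, 19/2)
3. A_x = 9/2  [ED ∥ AB ∩ DB ∥ EA]
4. A_y = 3/2  [ED ∥ AB ∩ DB ∥ EA]
   → A = (9/2, 3/2)

A = (9/2, 3/2)
D = (-43/2, 19/2)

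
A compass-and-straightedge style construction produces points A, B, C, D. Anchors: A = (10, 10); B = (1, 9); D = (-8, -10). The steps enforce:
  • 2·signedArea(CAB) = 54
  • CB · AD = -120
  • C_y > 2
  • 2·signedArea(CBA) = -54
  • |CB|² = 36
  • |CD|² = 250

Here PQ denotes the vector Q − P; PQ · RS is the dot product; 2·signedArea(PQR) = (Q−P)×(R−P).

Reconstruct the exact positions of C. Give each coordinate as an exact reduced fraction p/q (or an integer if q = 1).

C = (1, 3)

1. C_x = 1  [2·signedArea(CBA) = -54 ∩ CB · AD = -120]
2. C_y = 3  [2·signedArea(CBA) = -54 ∩ CB · AD = -120]
   → C = (1, 3)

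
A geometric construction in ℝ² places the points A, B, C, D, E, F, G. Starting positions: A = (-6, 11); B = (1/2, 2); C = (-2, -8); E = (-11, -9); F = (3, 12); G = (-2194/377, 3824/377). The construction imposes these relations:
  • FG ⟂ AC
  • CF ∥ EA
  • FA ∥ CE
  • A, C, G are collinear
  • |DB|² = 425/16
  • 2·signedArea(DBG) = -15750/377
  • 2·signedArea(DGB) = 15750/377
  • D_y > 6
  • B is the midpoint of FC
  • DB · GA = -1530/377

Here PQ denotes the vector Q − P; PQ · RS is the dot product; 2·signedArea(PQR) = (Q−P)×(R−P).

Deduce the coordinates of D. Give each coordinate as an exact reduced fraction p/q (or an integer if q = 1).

D = (7/4, 7)

1. D_x = 7/4  [DB · GA = -1530/377 ∩ 2·signedArea(DBG) = -15750/377]
2. D_y = 7  [DB · GA = -1530/377 ∩ 2·signedArea(DBG) = -15750/377]
   → D = (7/4, 7)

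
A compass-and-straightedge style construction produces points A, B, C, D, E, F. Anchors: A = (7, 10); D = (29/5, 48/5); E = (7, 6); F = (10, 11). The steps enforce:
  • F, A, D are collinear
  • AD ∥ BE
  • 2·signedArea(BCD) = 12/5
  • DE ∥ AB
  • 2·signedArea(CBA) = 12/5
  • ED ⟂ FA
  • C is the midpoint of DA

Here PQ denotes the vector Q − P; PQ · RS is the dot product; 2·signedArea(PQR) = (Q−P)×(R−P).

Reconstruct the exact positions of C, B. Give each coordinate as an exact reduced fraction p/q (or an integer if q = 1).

B = (41/5, 32/5)
C = (32/5, 49/5)

1. C_x = 32/5  [C is the midpoint of DA]
2. C_y = 49/5  [C is the midpoint of DA]
   → C = (32/5, 49/5)
3. B_x = 41/5  [AD ∥ BE ∩ DE ∥ AB]
4. B_y = 32/5  [AD ∥ BE ∩ DE ∥ AB]
   → B = (41/5, 32/5)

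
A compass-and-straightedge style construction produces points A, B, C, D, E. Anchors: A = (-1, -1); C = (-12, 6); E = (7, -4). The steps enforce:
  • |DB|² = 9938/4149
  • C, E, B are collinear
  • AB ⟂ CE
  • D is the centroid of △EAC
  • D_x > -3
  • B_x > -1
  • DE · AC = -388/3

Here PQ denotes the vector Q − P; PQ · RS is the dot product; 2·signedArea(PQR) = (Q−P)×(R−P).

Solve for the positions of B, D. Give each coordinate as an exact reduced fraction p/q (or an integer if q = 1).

1. B_x = -231/461  [C, E, B are collinear ∩ AB ⟂ CE]
2. B_y = -24/461  [C, E, B are collinear ∩ AB ⟂ CE]
   → B = (-231/461, -24/461)
3. D_x = -2  [D is the centroid of △EAC]
4. D_y = 1/3  [D is the centroid of △EAC]
   → D = (-2, 1/3)

B = (-231/461, -24/461)
D = (-2, 1/3)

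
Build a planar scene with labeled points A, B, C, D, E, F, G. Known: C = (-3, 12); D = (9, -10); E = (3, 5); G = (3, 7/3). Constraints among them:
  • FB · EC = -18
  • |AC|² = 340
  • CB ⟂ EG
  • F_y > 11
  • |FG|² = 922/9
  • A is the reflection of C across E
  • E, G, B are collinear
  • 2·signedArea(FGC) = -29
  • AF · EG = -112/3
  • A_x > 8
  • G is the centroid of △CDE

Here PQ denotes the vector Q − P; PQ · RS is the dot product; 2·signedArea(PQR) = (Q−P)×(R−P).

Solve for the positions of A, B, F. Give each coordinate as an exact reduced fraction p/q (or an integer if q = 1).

A = (9, -2)
B = (3, 12)
F = (0, 12)

1. A_x = 9  [A is the reflection of C across E]
2. A_y = -2  [A is the reflection of C across E]
   → A = (9, -2)
3. B_x = 3  [E, G, B are collinear ∩ CB ⟂ EG]
4. B_y = 12  [E, G, B are collinear ∩ CB ⟂ EG]
   → B = (3, 12)
5. F_x = 0  [2·signedArea(FGC) = -29 ∩ AF · EG = -112/3]
6. F_y = 12  [2·signedArea(FGC) = -29 ∩ AF · EG = -112/3]
   → F = (0, 12)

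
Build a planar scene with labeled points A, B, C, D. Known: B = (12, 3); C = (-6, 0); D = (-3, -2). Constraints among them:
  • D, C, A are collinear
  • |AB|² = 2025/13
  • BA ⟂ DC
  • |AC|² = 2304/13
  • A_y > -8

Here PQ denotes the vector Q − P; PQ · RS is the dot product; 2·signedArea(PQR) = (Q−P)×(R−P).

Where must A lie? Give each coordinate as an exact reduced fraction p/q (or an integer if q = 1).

A = (66/13, -96/13)

1. A_x = 66/13  [D, C, A are collinear ∩ BA ⟂ DC]
2. A_y = -96/13  [D, C, A are collinear ∩ BA ⟂ DC]
   → A = (66/13, -96/13)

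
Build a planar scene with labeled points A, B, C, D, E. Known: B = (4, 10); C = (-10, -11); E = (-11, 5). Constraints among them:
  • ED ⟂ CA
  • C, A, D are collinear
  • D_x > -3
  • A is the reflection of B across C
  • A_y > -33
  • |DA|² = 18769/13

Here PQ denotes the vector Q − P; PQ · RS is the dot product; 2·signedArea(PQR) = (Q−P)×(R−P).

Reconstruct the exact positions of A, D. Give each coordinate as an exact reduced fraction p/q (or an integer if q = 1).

A = (-24, -32)
D = (-38/13, -5/13)

1. A_x = -24  [A is the reflection of B across C]
2. A_y = -32  [A is the reflection of B across C]
   → A = (-24, -32)
3. D_x = -38/13  [C, A, D are collinear ∩ ED ⟂ CA]
4. D_y = -5/13  [C, A, D are collinear ∩ ED ⟂ CA]
   → D = (-38/13, -5/13)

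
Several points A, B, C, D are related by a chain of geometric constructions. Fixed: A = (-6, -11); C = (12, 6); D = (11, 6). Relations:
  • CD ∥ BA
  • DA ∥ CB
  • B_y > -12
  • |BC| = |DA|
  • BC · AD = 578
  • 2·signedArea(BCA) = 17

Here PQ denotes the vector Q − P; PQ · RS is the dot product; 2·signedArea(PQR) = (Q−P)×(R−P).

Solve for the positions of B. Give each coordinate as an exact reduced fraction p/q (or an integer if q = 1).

B = (-5, -11)

1. B_x = -5  [CD ∥ BA ∩ DA ∥ CB]
2. B_y = -11  [CD ∥ BA ∩ DA ∥ CB]
   → B = (-5, -11)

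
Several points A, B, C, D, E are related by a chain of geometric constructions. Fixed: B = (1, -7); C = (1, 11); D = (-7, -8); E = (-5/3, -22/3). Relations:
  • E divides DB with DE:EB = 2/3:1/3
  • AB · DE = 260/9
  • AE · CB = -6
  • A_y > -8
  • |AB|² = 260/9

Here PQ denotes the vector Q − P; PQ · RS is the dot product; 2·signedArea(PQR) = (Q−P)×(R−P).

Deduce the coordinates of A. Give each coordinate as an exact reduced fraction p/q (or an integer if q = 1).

1. A_x = -13/3  [AE · CB = -6 ∩ AB · DE = 260/9]
2. A_y = -23/3  [AE · CB = -6 ∩ AB · DE = 260/9]
   → A = (-13/3, -23/3)

A = (-13/3, -23/3)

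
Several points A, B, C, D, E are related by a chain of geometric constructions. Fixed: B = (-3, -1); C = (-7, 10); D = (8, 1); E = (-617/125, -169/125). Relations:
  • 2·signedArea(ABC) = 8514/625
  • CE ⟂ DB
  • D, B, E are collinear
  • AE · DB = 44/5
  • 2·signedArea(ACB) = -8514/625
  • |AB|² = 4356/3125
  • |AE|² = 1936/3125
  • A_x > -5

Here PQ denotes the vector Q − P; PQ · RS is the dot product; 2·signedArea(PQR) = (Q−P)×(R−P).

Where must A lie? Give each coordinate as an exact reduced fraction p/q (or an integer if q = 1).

A = (-2601/625, -757/625)

1. A_x = -2601/625  [2·signedArea(ACB) = -8514/625 ∩ AE · DB = 44/5]
2. A_y = -757/625  [2·signedArea(ACB) = -8514/625 ∩ AE · DB = 44/5]
   → A = (-2601/625, -757/625)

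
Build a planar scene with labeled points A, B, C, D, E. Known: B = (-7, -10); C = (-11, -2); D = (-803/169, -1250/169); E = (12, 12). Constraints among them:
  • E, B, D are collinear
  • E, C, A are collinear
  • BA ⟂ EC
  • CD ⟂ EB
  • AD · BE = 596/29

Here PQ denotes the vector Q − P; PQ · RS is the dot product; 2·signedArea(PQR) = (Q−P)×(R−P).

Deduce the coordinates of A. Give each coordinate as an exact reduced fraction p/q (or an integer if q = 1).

1. A_x = -1687/145  [E, C, A are collinear ∩ BA ⟂ EC]
2. A_y = -346/145  [E, C, A are collinear ∩ BA ⟂ EC]
   → A = (-1687/145, -346/145)

A = (-1687/145, -346/145)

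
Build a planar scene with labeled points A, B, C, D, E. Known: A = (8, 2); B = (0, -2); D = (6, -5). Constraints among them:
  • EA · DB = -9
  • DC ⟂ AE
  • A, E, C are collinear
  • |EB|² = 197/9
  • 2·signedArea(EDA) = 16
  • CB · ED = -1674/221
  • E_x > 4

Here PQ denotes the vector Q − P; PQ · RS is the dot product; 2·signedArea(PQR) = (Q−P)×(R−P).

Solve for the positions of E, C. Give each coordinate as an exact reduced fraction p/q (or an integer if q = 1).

C = (798/221, -625/221)
E = (14/3, -5/3)

1. E_x = 14/3  [EA · DB = -9 ∩ 2·signedArea(EDA) = 16]
2. E_y = -5/3  [EA · DB = -9 ∩ 2·signedArea(EDA) = 16]
   → E = (14/3, -5/3)
3. C_x = 798/221  [A, E, C are collinear ∩ DC ⟂ AE]
4. C_y = -625/221  [A, E, C are collinear ∩ DC ⟂ AE]
   → C = (798/221, -625/221)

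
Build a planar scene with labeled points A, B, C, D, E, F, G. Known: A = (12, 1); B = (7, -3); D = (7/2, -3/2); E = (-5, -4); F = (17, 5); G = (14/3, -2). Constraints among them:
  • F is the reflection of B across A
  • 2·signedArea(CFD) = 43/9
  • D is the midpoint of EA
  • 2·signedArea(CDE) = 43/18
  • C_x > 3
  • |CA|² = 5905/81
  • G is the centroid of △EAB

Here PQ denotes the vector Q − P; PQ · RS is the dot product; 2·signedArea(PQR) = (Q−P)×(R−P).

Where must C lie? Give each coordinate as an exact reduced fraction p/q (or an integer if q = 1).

1. C_x = 35/9  [2·signedArea(CFD) = 43/9 ∩ 2·signedArea(CDE) = 43/18]
2. C_y = -5/3  [2·signedArea(CFD) = 43/9 ∩ 2·signedArea(CDE) = 43/18]
   → C = (35/9, -5/3)

C = (35/9, -5/3)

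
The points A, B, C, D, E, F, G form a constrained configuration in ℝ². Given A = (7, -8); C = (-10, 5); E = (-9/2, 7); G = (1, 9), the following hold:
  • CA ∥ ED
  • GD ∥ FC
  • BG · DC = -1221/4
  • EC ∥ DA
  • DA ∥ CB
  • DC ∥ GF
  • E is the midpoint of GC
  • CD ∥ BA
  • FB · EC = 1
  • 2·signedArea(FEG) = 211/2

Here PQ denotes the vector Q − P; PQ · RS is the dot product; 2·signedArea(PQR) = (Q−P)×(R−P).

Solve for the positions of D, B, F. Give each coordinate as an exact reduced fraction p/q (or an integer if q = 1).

B = (-31/2, 3)
D = (25/2, -6)
F = (-43/2, 20)

1. D_x = 25/2  [EC ∥ DA ∩ CA ∥ ED]
2. D_y = -6  [EC ∥ DA ∩ CA ∥ ED]
   → D = (25/2, -6)
3. B_x = -31/2  [CD ∥ BA ∩ DA ∥ CB]
4. B_y = 3  [CD ∥ BA ∩ DA ∥ CB]
   → B = (-31/2, 3)
5. F_x = -43/2  [GD ∥ FC ∩ DC ∥ GF]
6. F_y = 20  [GD ∥ FC ∩ DC ∥ GF]
   → F = (-43/2, 20)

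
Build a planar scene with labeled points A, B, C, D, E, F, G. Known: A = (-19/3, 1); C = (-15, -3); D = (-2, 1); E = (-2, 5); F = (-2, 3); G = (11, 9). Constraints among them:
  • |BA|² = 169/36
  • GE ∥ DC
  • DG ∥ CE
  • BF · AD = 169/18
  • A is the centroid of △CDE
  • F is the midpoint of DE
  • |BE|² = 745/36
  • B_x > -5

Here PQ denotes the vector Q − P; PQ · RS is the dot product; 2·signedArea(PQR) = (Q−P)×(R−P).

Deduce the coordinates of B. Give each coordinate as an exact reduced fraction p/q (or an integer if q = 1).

1. B_x = -25/6  [BF · AD = 169/18]
2. B_y = 1  [|BA|² = 169/36]
   → B = (-25/6, 1)

B = (-25/6, 1)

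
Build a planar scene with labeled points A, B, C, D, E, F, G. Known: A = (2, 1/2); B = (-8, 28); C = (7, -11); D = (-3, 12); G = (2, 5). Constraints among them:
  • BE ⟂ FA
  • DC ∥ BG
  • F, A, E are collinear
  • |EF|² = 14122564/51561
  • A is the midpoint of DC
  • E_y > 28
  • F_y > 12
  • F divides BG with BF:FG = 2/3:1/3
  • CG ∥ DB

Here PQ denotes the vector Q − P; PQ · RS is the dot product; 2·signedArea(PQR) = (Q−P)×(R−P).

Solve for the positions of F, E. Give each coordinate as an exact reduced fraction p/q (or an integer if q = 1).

1. F_x = -4/3  [F divides BG with BF:FG = 2/3:1/3]
2. F_y = 38/3  [F divides BG with BF:FG = 2/3:1/3]
   → F = (-4/3, 38/3)
3. E_x = -32692/5729  [F, A, E are collinear ∩ BE ⟂ FA]
4. E_y = 164012/5729  [F, A, E are collinear ∩ BE ⟂ FA]
   → E = (-32692/5729, 164012/5729)

E = (-32692/5729, 164012/5729)
F = (-4/3, 38/3)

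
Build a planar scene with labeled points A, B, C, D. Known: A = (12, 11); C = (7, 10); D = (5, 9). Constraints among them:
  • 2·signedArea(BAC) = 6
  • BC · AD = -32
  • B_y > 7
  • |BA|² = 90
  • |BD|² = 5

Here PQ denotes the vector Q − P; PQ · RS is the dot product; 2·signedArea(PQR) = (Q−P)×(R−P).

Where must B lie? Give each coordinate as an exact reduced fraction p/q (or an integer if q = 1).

B = (3, 8)

1. B_x = 3  [2·signedArea(BAC) = 6 ∩ BC · AD = -32]
2. B_y = 8  [2·signedArea(BAC) = 6 ∩ BC · AD = -32]
   → B = (3, 8)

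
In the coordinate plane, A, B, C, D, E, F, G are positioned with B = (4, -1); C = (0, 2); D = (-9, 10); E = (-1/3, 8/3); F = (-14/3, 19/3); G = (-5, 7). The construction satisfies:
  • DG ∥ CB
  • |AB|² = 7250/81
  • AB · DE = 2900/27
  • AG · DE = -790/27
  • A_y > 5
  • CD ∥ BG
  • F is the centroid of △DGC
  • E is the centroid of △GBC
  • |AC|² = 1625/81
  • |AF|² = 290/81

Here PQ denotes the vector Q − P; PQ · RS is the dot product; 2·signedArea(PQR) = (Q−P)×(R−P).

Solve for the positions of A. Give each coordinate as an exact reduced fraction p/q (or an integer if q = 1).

A = (-29/9, 46/9)

1. A_x = -29/9  [line -26/3·x + 22/3·y + -1766/27 = 0 ∩ |AB|² = 7250/81]
2. A_y = 46/9  [line -26/3·x + 22/3·y + -1766/27 = 0 ∩ |AB|² = 7250/81]
   → A = (-29/9, 46/9)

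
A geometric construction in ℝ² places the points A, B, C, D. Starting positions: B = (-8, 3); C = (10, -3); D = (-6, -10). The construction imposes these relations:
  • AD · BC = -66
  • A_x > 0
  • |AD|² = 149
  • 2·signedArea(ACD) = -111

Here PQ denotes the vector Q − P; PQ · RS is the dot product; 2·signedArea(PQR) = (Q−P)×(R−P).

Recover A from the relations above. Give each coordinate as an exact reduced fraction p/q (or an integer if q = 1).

A = (1, 0)

1. A_x = 1  [2·signedArea(ACD) = -111 ∩ AD · BC = -66]
2. A_y = 0  [2·signedArea(ACD) = -111 ∩ AD · BC = -66]
   → A = (1, 0)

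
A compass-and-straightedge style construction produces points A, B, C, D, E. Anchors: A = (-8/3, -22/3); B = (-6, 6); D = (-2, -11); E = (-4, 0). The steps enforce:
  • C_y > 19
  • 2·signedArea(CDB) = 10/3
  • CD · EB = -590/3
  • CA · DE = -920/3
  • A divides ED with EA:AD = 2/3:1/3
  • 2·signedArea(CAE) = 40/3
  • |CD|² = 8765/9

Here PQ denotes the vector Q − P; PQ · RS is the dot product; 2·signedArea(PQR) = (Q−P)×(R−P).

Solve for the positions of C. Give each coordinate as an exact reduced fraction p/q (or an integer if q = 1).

1. C_x = -28/3  [CD · EB = -590/3 ∩ 2·signedArea(CAE) = 40/3]
2. C_y = 58/3  [CD · EB = -590/3 ∩ 2·signedArea(CAE) = 40/3]
   → C = (-28/3, 58/3)

C = (-28/3, 58/3)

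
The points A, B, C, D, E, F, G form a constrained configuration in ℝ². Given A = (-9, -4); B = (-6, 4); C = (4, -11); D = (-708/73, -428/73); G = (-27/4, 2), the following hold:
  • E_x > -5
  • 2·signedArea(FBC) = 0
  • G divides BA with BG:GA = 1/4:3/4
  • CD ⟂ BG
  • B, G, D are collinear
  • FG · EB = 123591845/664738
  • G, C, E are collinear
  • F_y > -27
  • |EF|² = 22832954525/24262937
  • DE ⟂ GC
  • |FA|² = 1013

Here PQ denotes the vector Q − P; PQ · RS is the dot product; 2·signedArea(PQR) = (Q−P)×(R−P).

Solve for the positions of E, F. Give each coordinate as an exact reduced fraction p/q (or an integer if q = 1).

1. E_x = -1358024/332369  [G, C, E are collinear ∩ DE ⟂ GC]
2. E_y = -406059/332369  [G, C, E are collinear ∩ DE ⟂ GC]
   → E = (-1358024/332369, -406059/332369)
3. F_x = 14  [2·signedArea(FBC) = 0 ∩ FG · EB = 123591845/664738]
4. F_y = -26  [2·signedArea(FBC) = 0 ∩ FG · EB = 123591845/664738]
   → F = (14, -26)

E = (-1358024/332369, -406059/332369)
F = (14, -26)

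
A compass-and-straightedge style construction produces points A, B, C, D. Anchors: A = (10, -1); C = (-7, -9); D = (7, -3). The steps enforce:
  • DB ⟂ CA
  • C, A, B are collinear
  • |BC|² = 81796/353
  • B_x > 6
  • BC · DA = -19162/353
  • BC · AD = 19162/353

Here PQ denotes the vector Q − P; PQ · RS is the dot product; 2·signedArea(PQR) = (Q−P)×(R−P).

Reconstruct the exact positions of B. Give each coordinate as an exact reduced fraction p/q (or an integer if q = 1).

1. B_x = 2391/353  [C, A, B are collinear ∩ DB ⟂ CA]
2. B_y = -889/353  [C, A, B are collinear ∩ DB ⟂ CA]
   → B = (2391/353, -889/353)

B = (2391/353, -889/353)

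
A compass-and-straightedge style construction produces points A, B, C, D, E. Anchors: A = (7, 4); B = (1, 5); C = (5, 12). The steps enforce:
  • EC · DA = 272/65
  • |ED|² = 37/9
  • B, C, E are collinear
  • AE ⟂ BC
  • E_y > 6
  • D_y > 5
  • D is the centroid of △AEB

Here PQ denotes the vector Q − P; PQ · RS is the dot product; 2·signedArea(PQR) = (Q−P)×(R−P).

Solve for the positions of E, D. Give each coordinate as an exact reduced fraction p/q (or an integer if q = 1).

D = (653/195, 343/65)
E = (133/65, 444/65)

1. E_x = 133/65  [B, C, E are collinear ∩ AE ⟂ BC]
2. E_y = 444/65  [B, C, E are collinear ∩ AE ⟂ BC]
   → E = (133/65, 444/65)
3. D_x = 653/195  [D is the centroid of △AEB]
4. D_y = 343/65  [D is the centroid of △AEB]
   → D = (653/195, 343/65)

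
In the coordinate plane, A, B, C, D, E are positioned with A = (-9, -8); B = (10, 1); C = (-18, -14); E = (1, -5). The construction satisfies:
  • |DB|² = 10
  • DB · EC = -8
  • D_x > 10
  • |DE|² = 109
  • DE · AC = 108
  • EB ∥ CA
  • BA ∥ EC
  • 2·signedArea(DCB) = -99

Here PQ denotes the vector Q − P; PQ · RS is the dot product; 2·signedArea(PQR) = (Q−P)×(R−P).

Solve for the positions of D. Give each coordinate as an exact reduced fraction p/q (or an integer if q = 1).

D = (11, -2)

1. D_x = 11  [2·signedArea(DCB) = -99 ∩ DB · EC = -8]
2. D_y = -2  [2·signedArea(DCB) = -99 ∩ DB · EC = -8]
   → D = (11, -2)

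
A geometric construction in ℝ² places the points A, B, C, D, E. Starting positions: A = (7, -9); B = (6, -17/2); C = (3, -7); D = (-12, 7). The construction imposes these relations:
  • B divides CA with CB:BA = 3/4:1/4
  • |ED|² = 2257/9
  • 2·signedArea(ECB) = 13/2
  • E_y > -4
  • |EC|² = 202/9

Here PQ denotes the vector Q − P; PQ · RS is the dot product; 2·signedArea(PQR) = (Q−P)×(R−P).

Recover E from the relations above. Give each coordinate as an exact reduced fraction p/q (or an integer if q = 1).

E = (0, -10/3)

1. E_x = 0  [line 3/2·x + 3·y + 10 = 0 ∩ |EC|² = 202/9]
2. E_y = -10/3  [line 3/2·x + 3·y + 10 = 0 ∩ |EC|² = 202/9]
   → E = (0, -10/3)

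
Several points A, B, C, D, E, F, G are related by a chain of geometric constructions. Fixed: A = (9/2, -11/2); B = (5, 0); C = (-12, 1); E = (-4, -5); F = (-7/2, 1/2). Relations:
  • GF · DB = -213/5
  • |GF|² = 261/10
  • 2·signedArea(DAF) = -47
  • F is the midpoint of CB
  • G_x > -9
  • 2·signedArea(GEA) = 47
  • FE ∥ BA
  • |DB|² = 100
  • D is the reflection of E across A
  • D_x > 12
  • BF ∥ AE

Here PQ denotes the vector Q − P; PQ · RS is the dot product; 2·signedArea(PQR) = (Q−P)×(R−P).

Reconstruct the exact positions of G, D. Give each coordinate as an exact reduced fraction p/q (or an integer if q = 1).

1. D_x = 13  [D is the reflection of E across A]
2. D_y = -6  [D is the reflection of E across A]
   → D = (13, -6)
3. G_x = -43/5  [2·signedArea(GEA) = 47 ∩ GF · DB = -213/5]
4. G_y = 4/5  [2·signedArea(GEA) = 47 ∩ GF · DB = -213/5]
   → G = (-43/5, 4/5)

D = (13, -6)
G = (-43/5, 4/5)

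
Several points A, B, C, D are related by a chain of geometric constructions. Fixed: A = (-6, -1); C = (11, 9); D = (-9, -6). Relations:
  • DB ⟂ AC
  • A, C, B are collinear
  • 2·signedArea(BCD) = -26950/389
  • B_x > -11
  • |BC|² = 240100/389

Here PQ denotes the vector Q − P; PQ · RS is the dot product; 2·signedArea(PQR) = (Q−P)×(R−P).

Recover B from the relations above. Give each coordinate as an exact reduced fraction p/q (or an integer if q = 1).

1. B_x = -4051/389  [A, C, B are collinear ∩ DB ⟂ AC]
2. B_y = -1399/389  [A, C, B are collinear ∩ DB ⟂ AC]
   → B = (-4051/389, -1399/389)

B = (-4051/389, -1399/389)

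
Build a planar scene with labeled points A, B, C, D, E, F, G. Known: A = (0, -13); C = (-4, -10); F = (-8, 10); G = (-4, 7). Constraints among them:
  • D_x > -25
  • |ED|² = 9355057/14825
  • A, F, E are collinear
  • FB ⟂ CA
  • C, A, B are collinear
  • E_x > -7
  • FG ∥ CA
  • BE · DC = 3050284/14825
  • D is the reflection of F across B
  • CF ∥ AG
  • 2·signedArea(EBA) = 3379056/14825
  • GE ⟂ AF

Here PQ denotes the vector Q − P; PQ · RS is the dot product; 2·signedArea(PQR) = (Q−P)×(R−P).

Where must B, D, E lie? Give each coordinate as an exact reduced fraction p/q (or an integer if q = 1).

1. B_x = -404/25  [C, A, B are collinear ∩ FB ⟂ CA]
2. B_y = -22/25  [C, A, B are collinear ∩ FB ⟂ CA]
   → B = (-404/25, -22/25)
3. D_x = -608/25  [D is the reflection of F across B]
4. D_y = -294/25  [D is the reflection of F across B]
   → D = (-608/25, -294/25)
5. E_x = -3936/593  [A, F, E are collinear ∩ GE ⟂ AF]
6. E_y = 3607/593  [A, F, E are collinear ∩ GE ⟂ AF]
   → E = (-3936/593, 3607/593)

B = (-404/25, -22/25)
D = (-608/25, -294/25)
E = (-3936/593, 3607/593)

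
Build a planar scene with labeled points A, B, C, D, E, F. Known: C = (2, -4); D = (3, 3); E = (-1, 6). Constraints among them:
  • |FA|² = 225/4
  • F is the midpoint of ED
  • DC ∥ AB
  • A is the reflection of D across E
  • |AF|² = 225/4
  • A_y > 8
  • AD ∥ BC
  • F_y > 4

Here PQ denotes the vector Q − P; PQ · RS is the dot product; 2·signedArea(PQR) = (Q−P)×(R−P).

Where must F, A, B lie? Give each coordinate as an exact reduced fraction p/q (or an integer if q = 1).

1. F_x = 1  [F is the midpoint of ED]
2. F_y = 9/2  [F is the midpoint of ED]
   → F = (1, 9/2)
3. A_x = -5  [A is the reflection of D across E]
4. A_y = 9  [A is the reflection of D across E]
   → A = (-5, 9)
5. B_x = -6  [AD ∥ BC ∩ DC ∥ AB]
6. B_y = 2  [AD ∥ BC ∩ DC ∥ AB]
   → B = (-6, 2)

A = (-5, 9)
B = (-6, 2)
F = (1, 9/2)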